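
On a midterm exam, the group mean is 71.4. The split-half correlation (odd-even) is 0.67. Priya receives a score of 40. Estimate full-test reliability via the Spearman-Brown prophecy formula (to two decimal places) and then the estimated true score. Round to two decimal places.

46.28

Spearman-Brown: ρ = 2r/(1 + r) = 2(0.67)/(1 + 0.67) = 1.340/1.67 = 0.8024 → 0.80
T̂ = ρX + (1 − ρ)μ
  = 0.80 × 40 + 0.20 × 71.4
  = 32.00 + 14.280
  = 46.280
  ≈ 46.28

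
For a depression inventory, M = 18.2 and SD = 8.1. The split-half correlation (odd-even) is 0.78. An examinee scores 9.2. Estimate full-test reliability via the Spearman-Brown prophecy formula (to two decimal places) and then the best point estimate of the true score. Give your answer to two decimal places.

10.28

Spearman-Brown: ρ = 2r/(1 + r) = 2(0.78)/(1 + 0.78) = 1.560/1.78 = 0.8764 → 0.88
T̂ = 0.88(9.2) + 0.12(18.2) = 8.096 + 2.184 = 10.280 → 10.28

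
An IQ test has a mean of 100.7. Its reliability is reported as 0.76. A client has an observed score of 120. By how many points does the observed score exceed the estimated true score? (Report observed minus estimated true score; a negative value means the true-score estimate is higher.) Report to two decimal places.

T̂ = ρX + (1 − ρ)μ
  = 0.76 × 120 + 0.24 × 100.7
  = 91.20 + 24.168
  = 115.3680
  ≈ 115.368
X − T̂ = 120 − 115.368 = 4.632 → 4.63

4.63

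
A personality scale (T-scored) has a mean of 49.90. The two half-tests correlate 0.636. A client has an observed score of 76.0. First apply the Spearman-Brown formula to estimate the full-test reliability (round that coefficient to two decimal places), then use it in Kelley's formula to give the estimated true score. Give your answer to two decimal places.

Spearman-Brown: ρ = 2r/(1 + r) = 2(0.636)/(1 + 0.636) = 1.2720/1.636 = 0.7775 → 0.78
T̂ = ρX + (1 − ρ)μ
  = 0.78 × 76.0 + 0.22 × 49.90
  = 59.280 + 10.9780
  = 70.258
  ≈ 70.26

70.26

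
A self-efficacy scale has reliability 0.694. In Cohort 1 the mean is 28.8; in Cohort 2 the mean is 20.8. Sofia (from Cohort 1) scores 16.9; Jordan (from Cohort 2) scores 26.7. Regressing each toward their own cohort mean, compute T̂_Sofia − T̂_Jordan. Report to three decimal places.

T̂_Sofia = 0.694(16.9) + 0.306(28.8) = 20.54140
T̂_Jordan = 0.694(26.7) + 0.306(20.8) = 24.89460
Difference = 20.54140 − 24.89460 = -4.35320

-4.353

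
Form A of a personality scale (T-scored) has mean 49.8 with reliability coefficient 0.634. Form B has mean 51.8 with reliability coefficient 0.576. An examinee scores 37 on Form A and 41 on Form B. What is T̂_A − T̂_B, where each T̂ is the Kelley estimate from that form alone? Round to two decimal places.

T̂_A = 0.634(37) + 0.366(49.8) = 41.6848
T̂_B = 0.576(41) + 0.424(51.8) = 45.5792
T̂_A − T̂_B = -3.8944

-3.89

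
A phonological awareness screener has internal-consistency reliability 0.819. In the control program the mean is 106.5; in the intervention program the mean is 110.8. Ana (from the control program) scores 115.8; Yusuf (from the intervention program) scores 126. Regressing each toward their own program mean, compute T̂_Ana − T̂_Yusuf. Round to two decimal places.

-9.13

T̂_Ana = 0.819(115.8) + 0.181(106.5) = 114.1167
T̂_Yusuf = 0.819(126) + 0.181(110.8) = 123.2488
Difference = 114.1167 − 123.2488 = -9.1321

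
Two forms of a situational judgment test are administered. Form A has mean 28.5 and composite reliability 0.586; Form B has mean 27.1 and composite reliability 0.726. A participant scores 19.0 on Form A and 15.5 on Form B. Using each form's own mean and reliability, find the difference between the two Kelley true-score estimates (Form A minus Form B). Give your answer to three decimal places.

T̂_A = 0.586(19.0) + 0.414(28.5) = 22.93300
T̂_B = 0.726(15.5) + 0.274(27.1) = 18.67840
T̂_A − T̂_B = 4.25460

4.255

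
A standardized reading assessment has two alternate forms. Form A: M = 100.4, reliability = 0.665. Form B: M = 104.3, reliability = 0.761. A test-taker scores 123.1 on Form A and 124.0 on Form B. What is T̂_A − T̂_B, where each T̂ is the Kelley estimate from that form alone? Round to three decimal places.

-3.796

T̂_A = 0.665(123.1) + 0.335(100.4) = 115.49550
T̂_B = 0.761(124.0) + 0.239(104.3) = 119.29170
T̂_A − T̂_B = -3.79620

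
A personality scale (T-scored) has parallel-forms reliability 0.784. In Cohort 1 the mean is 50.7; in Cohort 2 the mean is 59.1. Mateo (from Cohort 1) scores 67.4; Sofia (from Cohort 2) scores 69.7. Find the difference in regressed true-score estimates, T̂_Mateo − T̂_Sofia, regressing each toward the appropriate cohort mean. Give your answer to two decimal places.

-3.62

T̂_Mateo = 0.784(67.4) + 0.216(50.7) = 63.7928
T̂_Sofia = 0.784(69.7) + 0.216(59.1) = 67.4104
Difference = 63.7928 − 67.4104 = -3.6176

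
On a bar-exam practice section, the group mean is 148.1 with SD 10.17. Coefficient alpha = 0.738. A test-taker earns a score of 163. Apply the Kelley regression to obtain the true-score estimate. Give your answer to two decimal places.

T̂ = ρX + (1 − ρ)μ
  = 0.738 × 163 + 0.262 × 148.1
  = 120.294 + 38.8022
  = 159.096
  ≈ 159.10

159.10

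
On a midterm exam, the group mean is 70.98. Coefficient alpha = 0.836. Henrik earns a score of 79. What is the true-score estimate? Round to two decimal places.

Regress the observed score toward the mean by the unreliability: T̂ = 0.836·79 + 0.164·70.98 = 66.044 + 11.64072 = 77.685.

77.68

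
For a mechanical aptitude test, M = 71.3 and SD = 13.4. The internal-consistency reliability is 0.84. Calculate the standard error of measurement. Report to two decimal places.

5.36

SEM = SD · √(1 − ρ) = 13.4 × √0.16 = 13.4 × 0.4000 = 5.360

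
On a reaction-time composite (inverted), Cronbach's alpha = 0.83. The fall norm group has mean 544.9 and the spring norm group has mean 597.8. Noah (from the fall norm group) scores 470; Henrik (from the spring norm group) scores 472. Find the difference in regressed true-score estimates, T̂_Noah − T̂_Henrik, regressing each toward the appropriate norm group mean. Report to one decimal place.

T̂_Noah = 0.83(470) + 0.17(544.9) = 482.733
T̂_Henrik = 0.83(472) + 0.17(597.8) = 493.386
Difference = 482.733 − 493.386 = -10.653

-10.7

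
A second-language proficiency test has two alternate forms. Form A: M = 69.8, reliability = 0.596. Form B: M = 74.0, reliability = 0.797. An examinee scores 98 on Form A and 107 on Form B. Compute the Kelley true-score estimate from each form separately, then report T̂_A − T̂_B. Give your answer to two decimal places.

-13.69

T̂_A = 0.596(98) + 0.404(69.8) = 86.6072
T̂_B = 0.797(107) + 0.203(74.0) = 100.3010
T̂_A − T̂_B = -13.6938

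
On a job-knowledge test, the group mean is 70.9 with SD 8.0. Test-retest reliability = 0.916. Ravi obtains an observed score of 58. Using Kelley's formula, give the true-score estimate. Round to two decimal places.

Weight the observed score by reliability and the mean by (1 − reliability): T̂ = 0.916·58 + 0.084·70.9 = 53.128 + 5.9556 = 59.084.

59.08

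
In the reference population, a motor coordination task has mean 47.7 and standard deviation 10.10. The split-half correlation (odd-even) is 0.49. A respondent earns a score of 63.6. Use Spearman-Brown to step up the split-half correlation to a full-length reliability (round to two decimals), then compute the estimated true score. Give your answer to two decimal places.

58.19

Spearman-Brown: ρ = 2r/(1 + r) = 2(0.49)/(1 + 0.49) = 0.980/1.49 = 0.6577 → 0.66
T̂ = 0.66(63.6) + 0.34(47.7) = 41.976 + 16.218 = 58.194 → 58.19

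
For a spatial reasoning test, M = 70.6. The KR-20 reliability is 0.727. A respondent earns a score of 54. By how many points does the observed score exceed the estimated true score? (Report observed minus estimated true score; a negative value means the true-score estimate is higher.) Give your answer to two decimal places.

Regress the observed score toward the mean by the unreliability: T̂ = 0.727·54 + 0.273·70.6 = 39.258 + 19.2738 = 58.5318.
X − T̂ = 54 − 58.532 = -4.532 → -4.53

-4.53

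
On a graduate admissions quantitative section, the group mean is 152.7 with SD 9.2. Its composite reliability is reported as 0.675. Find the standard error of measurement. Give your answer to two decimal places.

SEM = SD · √(1 − ρ) = 9.2 × √0.325 = 9.2 × 0.5701 = 5.245

5.24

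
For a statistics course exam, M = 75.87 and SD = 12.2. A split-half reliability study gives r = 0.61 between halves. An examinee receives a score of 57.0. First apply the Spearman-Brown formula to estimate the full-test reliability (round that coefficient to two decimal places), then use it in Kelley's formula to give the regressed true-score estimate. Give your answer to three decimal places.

61.529

Spearman-Brown: ρ = 2r/(1 + r) = 2(0.61)/(1 + 0.61) = 1.220/1.61 = 0.7578 → 0.76
Regress the observed score toward the mean by the unreliability: T̂ = 0.76·57.0 + 0.24·75.87 = 43.320 + 18.2088 = 61.5288.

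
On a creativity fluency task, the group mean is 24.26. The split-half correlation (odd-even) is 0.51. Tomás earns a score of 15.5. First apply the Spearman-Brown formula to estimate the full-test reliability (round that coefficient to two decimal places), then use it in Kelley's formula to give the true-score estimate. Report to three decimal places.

18.303

Spearman-Brown: ρ = 2r/(1 + r) = 2(0.51)/(1 + 0.51) = 1.020/1.51 = 0.6755 → 0.68
T̂ = 0.68(15.5) + 0.32(24.26) = 10.540 + 7.7632 = 18.3032 → 18.303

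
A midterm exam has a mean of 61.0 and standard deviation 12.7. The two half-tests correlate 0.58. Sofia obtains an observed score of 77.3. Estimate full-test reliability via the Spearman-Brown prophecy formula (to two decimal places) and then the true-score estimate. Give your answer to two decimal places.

72.90

Spearman-Brown: ρ = 2r/(1 + r) = 2(0.58)/(1 + 0.58) = 1.160/1.58 = 0.7342 → 0.73
T̂ = ρX + (1 − ρ)μ
  = 0.73 × 77.3 + 0.27 × 61.0
  = 56.429 + 16.470
  = 72.899
  ≈ 72.90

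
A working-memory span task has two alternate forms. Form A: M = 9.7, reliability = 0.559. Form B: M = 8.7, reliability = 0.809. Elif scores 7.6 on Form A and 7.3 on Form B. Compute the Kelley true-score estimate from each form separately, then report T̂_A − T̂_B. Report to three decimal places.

T̂_A = 0.559(7.6) + 0.441(9.7) = 8.52610
T̂_B = 0.809(7.3) + 0.191(8.7) = 7.56740
T̂_A − T̂_B = 0.95870

0.959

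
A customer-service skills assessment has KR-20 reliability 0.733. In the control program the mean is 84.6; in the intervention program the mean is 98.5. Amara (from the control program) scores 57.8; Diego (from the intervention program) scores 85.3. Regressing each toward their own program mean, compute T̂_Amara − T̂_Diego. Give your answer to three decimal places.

T̂_Amara = 0.733(57.8) + 0.267(84.6) = 64.95560
T̂_Diego = 0.733(85.3) + 0.267(98.5) = 88.82440
Difference = 64.95560 − 88.82440 = -23.86880

-23.869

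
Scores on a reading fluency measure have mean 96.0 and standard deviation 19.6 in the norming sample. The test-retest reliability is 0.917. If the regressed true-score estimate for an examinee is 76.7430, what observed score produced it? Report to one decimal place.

T̂ = ρX + (1 − ρ)μ  ⇒  X = (T̂ − (1 − ρ)μ) / ρ
X = (76.7430 − 0.083 × 96.0) / 0.917 = (76.7430 − 7.9680) / 0.917 = 68.7750 / 0.917 = 75.000

75.0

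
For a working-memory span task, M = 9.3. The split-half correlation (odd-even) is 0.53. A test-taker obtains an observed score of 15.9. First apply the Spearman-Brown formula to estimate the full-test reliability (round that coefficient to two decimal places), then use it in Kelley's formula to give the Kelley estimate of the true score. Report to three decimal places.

Spearman-Brown: ρ = 2r/(1 + r) = 2(0.53)/(1 + 0.53) = 1.060/1.53 = 0.6928 → 0.69
T̂ = 0.69(15.9) + 0.31(9.3) = 10.971 + 2.883 = 13.8540 → 13.854

13.854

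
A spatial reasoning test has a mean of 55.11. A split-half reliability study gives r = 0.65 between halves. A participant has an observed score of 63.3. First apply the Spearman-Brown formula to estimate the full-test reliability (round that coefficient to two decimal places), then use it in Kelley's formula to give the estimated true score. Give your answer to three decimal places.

61.580

Spearman-Brown: ρ = 2r/(1 + r) = 2(0.65)/(1 + 0.65) = 1.300/1.65 = 0.7879 → 0.79
T̂ = ρX + (1 − ρ)μ
  = 0.79 × 63.3 + 0.21 × 55.11
  = 50.007 + 11.5731
  = 61.5801
  ≈ 61.580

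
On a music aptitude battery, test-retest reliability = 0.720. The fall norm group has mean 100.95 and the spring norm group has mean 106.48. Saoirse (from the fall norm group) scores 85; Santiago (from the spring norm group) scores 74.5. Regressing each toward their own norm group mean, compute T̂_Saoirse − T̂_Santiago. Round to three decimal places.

6.012

T̂_Saoirse = 0.720(85) + 0.280(100.95) = 89.46600
T̂_Santiago = 0.720(74.5) + 0.280(106.48) = 83.45440
Difference = 89.46600 − 83.45440 = 6.01160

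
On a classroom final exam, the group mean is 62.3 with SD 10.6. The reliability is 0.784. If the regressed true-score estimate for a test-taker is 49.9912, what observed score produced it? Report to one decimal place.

46.6

T̂ = ρX + (1 − ρ)μ  ⇒  X = (T̂ − (1 − ρ)μ) / ρ
X = (49.9912 − 0.216 × 62.3) / 0.784 = (49.9912 − 13.4568) / 0.784 = 36.5344 / 0.784 = 46.600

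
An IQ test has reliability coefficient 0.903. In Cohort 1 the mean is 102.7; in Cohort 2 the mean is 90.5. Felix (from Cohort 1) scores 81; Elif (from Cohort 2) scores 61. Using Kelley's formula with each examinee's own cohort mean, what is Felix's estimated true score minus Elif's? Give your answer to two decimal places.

19.24

T̂_Felix = 0.903(81) + 0.097(102.7) = 83.1049
T̂_Elif = 0.903(61) + 0.097(90.5) = 63.8615
Difference = 83.1049 − 63.8615 = 19.2434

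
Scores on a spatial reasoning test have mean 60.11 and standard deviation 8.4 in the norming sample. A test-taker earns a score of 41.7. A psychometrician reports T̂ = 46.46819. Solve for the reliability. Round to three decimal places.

T̂ = ρX + (1 − ρ)μ  ⇒  T̂ − μ = ρ(X − μ)
ρ = (T̂ − μ)/(X − μ) = (46.46819 − 60.11) / (41.7 − 60.11) = -13.64181 / -18.41 = 0.74100

0.741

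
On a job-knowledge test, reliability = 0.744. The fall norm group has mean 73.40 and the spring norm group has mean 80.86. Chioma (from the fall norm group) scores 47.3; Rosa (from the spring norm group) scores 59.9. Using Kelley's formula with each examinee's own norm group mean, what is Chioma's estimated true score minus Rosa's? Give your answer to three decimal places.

-11.284

T̂_Chioma = 0.744(47.3) + 0.256(73.40) = 53.98160
T̂_Rosa = 0.744(59.9) + 0.256(80.86) = 65.26576
Difference = 53.98160 − 65.26576 = -11.28416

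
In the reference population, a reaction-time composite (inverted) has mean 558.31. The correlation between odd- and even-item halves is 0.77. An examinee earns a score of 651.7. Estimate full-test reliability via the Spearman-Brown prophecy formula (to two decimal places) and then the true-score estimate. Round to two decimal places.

Spearman-Brown: ρ = 2r/(1 + r) = 2(0.77)/(1 + 0.77) = 1.540/1.77 = 0.8701 → 0.87
T̂ = 0.87(651.7) + 0.13(558.31) = 566.979 + 72.5803 = 639.559 → 639.56

639.56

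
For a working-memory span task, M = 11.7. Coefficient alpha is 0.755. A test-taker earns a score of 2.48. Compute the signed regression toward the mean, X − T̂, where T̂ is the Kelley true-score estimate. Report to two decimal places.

T̂ = 0.755(2.48) + 0.245(11.7) = 1.87240 + 2.8665 = 4.7389 → 4.739
X − T̂ = 2.48 − 4.739 = -2.259 → -2.26

-2.26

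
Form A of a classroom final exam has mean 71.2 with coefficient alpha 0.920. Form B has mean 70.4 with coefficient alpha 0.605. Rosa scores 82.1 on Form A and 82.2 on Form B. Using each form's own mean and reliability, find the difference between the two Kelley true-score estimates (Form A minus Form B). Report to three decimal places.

T̂_A = 0.920(82.1) + 0.080(71.2) = 81.22800
T̂_B = 0.605(82.2) + 0.395(70.4) = 77.53900
T̂_A − T̂_B = 3.68900

3.689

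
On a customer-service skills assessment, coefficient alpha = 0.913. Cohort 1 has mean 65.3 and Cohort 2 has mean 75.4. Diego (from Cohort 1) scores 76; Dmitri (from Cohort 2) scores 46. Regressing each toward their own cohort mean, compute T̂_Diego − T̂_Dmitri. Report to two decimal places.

T̂_Diego = 0.913(76) + 0.087(65.3) = 75.0691
T̂_Dmitri = 0.913(46) + 0.087(75.4) = 48.5578
Difference = 75.0691 − 48.5578 = 26.5113

26.51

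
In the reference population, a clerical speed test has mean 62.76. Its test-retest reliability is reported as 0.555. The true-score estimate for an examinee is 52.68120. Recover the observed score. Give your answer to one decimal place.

T̂ = ρX + (1 − ρ)μ  ⇒  X = (T̂ − (1 − ρ)μ) / ρ
X = (52.68120 − 0.445 × 62.76) / 0.555 = (52.68120 − 27.92820) / 0.555 = 24.75300 / 0.555 = 44.600

44.6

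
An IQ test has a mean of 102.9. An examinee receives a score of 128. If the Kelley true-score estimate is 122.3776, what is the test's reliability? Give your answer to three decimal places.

0.776

T̂ = ρX + (1 − ρ)μ  ⇒  T̂ − μ = ρ(X − μ)
ρ = (T̂ − μ)/(X − μ) = (122.3776 − 102.9) / (128 − 102.9) = 19.4776 / 25.1 = 0.77600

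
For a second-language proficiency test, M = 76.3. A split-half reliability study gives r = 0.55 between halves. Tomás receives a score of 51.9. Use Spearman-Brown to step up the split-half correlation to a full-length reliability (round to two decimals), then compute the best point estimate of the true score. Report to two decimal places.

58.98

Spearman-Brown: ρ = 2r/(1 + r) = 2(0.55)/(1 + 0.55) = 1.100/1.55 = 0.7097 → 0.71
T̂ = ρX + (1 − ρ)μ
  = 0.71 × 51.9 + 0.29 × 76.3
  = 36.849 + 22.127
  = 58.976
  ≈ 58.98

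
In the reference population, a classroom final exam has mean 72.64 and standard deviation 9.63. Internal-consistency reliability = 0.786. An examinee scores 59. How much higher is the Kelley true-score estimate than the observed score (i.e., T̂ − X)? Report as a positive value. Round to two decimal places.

Regress the observed score toward the mean by the unreliability: T̂ = 0.786·59 + 0.214·72.64 = 46.374 + 15.54496 = 61.9190.
T̂ − X = 61.919 − 59 = 2.919 → 2.92

2.92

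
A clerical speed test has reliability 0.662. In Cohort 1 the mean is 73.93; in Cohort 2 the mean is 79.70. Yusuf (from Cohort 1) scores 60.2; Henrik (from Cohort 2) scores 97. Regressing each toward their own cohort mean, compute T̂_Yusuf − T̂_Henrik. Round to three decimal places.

-26.312

T̂_Yusuf = 0.662(60.2) + 0.338(73.93) = 64.84074
T̂_Henrik = 0.662(97) + 0.338(79.70) = 91.15260
Difference = 64.84074 − 91.15260 = -26.31186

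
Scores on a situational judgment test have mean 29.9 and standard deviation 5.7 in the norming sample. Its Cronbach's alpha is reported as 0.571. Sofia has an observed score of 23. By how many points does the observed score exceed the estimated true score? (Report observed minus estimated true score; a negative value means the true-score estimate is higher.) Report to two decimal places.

-2.96

T̂ = 0.571(23) + 0.429(29.9) = 13.133 + 12.8271 = 25.9601 → 25.960
X − T̂ = 23 − 25.960 = -2.960 → -2.96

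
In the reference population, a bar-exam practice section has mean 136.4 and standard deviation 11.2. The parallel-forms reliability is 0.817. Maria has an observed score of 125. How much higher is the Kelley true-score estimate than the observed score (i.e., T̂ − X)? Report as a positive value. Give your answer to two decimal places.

2.09

Weight the observed score by reliability and the mean by (1 − reliability): T̂ = 0.817·125 + 0.183·136.4 = 102.125 + 24.9612 = 127.0862.
T̂ − X = 127.086 − 125 = 2.086 → 2.09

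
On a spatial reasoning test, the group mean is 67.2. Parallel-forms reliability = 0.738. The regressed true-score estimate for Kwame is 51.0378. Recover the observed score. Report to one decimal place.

T̂ = ρX + (1 − ρ)μ  ⇒  X = (T̂ − (1 − ρ)μ) / ρ
X = (51.0378 − 0.262 × 67.2) / 0.738 = (51.0378 − 17.6064) / 0.738 = 33.4314 / 0.738 = 45.300

45.3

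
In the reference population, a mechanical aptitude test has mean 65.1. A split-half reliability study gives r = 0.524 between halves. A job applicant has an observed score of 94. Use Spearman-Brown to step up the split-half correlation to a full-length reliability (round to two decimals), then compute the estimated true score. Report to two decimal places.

Spearman-Brown: ρ = 2r/(1 + r) = 2(0.524)/(1 + 0.524) = 1.0480/1.524 = 0.6877 → 0.69
Kelley's formula gives T̂ = 0.69·94 + 0.31·65.1 = 64.86 + 20.181 = 85.041.

85.04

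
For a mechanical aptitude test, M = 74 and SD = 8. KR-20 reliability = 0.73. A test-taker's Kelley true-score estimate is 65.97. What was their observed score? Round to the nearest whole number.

T̂ = ρX + (1 − ρ)μ  ⇒  X = (T̂ − (1 − ρ)μ) / ρ
X = (65.97 − 0.27 × 74) / 0.73 = (65.97 − 19.98) / 0.73 = 45.99 / 0.73 = 63.00

63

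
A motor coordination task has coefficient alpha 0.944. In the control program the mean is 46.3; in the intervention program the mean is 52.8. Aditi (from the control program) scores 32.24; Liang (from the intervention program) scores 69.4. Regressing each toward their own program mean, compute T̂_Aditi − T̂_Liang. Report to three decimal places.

T̂_Aditi = 0.944(32.24) + 0.056(46.3) = 33.02736
T̂_Liang = 0.944(69.4) + 0.056(52.8) = 68.47040
Difference = 33.02736 − 68.47040 = -35.44304

-35.443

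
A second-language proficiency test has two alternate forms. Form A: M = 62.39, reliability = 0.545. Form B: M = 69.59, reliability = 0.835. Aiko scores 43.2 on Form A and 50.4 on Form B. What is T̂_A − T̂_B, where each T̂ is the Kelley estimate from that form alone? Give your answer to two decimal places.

T̂_A = 0.545(43.2) + 0.455(62.39) = 51.9314
T̂_B = 0.835(50.4) + 0.165(69.59) = 53.5663
T̂_A − T̂_B = -1.6349

-1.63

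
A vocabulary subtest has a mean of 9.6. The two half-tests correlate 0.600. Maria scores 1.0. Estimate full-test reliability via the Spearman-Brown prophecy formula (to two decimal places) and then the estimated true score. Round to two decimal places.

Spearman-Brown: ρ = 2r/(1 + r) = 2(0.600)/(1 + 0.600) = 1.2000/1.600 = 0.7500 → 0.75
Kelley's formula gives T̂ = 0.75·1.0 + 0.25·9.6 = 0.750 + 2.400 = 3.150.

3.15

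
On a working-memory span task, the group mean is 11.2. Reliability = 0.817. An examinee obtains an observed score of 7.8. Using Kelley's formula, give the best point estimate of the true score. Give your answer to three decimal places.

8.422

Kelley's formula gives T̂ = 0.817·7.8 + 0.183·11.2 = 6.3726 + 2.0496 = 8.4222.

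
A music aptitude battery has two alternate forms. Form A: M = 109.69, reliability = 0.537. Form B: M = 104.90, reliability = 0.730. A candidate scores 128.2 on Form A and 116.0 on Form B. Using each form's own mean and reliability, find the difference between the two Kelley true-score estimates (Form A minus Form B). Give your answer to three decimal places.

T̂_A = 0.537(128.2) + 0.463(109.69) = 119.62987
T̂_B = 0.730(116.0) + 0.270(104.90) = 113.00300
T̂_A − T̂_B = 6.62687

6.627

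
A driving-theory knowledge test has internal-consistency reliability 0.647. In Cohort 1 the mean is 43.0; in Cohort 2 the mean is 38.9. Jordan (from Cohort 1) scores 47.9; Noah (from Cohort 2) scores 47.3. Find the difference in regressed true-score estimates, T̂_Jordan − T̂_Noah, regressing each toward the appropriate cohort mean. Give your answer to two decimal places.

1.84

T̂_Jordan = 0.647(47.9) + 0.353(43.0) = 46.1703
T̂_Noah = 0.647(47.3) + 0.353(38.9) = 44.3348
Difference = 46.1703 − 44.3348 = 1.8355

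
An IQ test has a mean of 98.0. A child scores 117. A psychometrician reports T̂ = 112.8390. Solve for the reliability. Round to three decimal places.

0.781

T̂ = ρX + (1 − ρ)μ  ⇒  T̂ − μ = ρ(X − μ)
ρ = (T̂ − μ)/(X − μ) = (112.8390 − 98.0) / (117 − 98.0) = 14.8390 / 19.0 = 0.78100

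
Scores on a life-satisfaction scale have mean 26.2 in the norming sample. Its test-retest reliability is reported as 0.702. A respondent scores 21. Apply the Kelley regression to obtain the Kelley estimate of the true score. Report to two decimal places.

T̂ = 0.702(21) + 0.298(26.2) = 14.742 + 7.8076 = 22.550 → 22.55

22.55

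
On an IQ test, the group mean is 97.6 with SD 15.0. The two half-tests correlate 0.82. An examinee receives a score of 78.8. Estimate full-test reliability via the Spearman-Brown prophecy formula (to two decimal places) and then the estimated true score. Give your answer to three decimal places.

80.680

Spearman-Brown: ρ = 2r/(1 + r) = 2(0.82)/(1 + 0.82) = 1.640/1.82 = 0.9011 → 0.90
Kelley's formula gives T̂ = 0.90·78.8 + 0.10·97.6 = 70.920 + 9.760 = 80.6800.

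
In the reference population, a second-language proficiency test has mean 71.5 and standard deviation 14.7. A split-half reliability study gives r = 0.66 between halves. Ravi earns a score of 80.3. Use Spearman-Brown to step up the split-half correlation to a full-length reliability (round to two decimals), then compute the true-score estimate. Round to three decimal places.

Spearman-Brown: ρ = 2r/(1 + r) = 2(0.66)/(1 + 0.66) = 1.320/1.66 = 0.7952 → 0.80
Kelley's formula gives T̂ = 0.80·80.3 + 0.20·71.5 = 64.240 + 14.300 = 78.5400.

78.540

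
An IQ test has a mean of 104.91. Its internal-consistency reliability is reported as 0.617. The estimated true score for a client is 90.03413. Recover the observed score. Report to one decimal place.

80.8

T̂ = ρX + (1 − ρ)μ  ⇒  X = (T̂ − (1 − ρ)μ) / ρ
X = (90.03413 − 0.383 × 104.91) / 0.617 = (90.03413 − 40.18053) / 0.617 = 49.85360 / 0.617 = 80.800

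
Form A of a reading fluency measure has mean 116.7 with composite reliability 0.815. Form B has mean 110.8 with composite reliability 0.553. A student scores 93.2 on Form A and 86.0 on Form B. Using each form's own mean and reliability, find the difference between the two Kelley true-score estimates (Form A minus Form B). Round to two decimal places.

T̂_A = 0.815(93.2) + 0.185(116.7) = 97.5475
T̂_B = 0.553(86.0) + 0.447(110.8) = 97.0856
T̂_A − T̂_B = 0.4619

0.46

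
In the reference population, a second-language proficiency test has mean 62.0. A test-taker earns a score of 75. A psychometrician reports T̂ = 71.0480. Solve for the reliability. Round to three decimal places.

0.696

T̂ = ρX + (1 − ρ)μ  ⇒  T̂ − μ = ρ(X − μ)
ρ = (T̂ − μ)/(X − μ) = (71.0480 − 62.0) / (75 − 62.0) = 9.0480 / 13.0 = 0.69600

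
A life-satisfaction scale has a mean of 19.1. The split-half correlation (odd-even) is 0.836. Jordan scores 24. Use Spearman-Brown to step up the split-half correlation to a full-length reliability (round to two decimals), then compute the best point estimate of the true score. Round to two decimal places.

Spearman-Brown: ρ = 2r/(1 + r) = 2(0.836)/(1 + 0.836) = 1.6720/1.836 = 0.9107 → 0.91
T̂ = ρX + (1 − ρ)μ
  = 0.91 × 24 + 0.09 × 19.1
  = 21.84 + 1.719
  = 23.559
  ≈ 23.56

23.56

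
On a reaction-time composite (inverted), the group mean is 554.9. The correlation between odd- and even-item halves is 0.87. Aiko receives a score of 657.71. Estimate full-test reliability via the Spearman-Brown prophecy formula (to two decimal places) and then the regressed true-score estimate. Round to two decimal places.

Spearman-Brown: ρ = 2r/(1 + r) = 2(0.87)/(1 + 0.87) = 1.740/1.87 = 0.9305 → 0.93
T̂ = 0.93(657.71) + 0.07(554.9) = 611.6703 + 38.843 = 650.513 → 650.51

650.51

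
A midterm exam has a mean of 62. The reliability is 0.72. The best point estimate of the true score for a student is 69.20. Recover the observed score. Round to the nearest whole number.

T̂ = ρX + (1 − ρ)μ  ⇒  X = (T̂ − (1 − ρ)μ) / ρ
X = (69.20 − 0.28 × 62) / 0.72 = (69.20 − 17.36) / 0.72 = 51.84 / 0.72 = 72.00

72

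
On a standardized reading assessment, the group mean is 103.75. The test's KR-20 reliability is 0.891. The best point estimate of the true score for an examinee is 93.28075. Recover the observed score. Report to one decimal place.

T̂ = ρX + (1 − ρ)μ  ⇒  X = (T̂ − (1 − ρ)μ) / ρ
X = (93.28075 − 0.109 × 103.75) / 0.891 = (93.28075 − 11.30875) / 0.891 = 81.97200 / 0.891 = 92.000

92.0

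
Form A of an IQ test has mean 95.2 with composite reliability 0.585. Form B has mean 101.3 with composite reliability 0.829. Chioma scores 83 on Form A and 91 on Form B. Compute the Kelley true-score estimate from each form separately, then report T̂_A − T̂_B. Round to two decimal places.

-4.70

T̂_A = 0.585(83) + 0.415(95.2) = 88.0630
T̂_B = 0.829(91) + 0.171(101.3) = 92.7613
T̂_A − T̂_B = -4.6983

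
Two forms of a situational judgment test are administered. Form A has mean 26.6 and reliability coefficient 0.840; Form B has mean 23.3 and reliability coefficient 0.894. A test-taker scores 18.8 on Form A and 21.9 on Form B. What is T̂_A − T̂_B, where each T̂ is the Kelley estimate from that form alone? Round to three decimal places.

-2.000

T̂_A = 0.840(18.8) + 0.160(26.6) = 20.04800
T̂_B = 0.894(21.9) + 0.106(23.3) = 22.04840
T̂_A − T̂_B = -2.00040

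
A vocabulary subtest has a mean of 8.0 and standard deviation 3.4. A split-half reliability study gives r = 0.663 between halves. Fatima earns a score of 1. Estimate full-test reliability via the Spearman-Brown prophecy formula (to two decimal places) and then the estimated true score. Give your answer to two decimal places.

Spearman-Brown: ρ = 2r/(1 + r) = 2(0.663)/(1 + 0.663) = 1.3260/1.663 = 0.7974 → 0.80
Kelley's formula gives T̂ = 0.80·1 + 0.20·8.0 = 0.80 + 1.600 = 2.400.

2.40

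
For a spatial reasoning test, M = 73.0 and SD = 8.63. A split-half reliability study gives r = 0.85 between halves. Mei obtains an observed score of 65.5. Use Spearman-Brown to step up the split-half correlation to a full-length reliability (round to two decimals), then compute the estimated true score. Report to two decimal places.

Spearman-Brown: ρ = 2r/(1 + r) = 2(0.85)/(1 + 0.85) = 1.700/1.85 = 0.9189 → 0.92
Regress the observed score toward the mean by the unreliability: T̂ = 0.92·65.5 + 0.08·73.0 = 60.260 + 5.840 = 66.100.

66.10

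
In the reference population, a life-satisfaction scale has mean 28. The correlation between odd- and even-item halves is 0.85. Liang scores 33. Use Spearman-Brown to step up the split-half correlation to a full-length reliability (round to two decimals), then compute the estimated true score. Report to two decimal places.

32.60

Spearman-Brown: ρ = 2r/(1 + r) = 2(0.85)/(1 + 0.85) = 1.700/1.85 = 0.9189 → 0.92
T̂ = 0.92(33) + 0.08(28) = 30.36 + 2.24 = 32.600 → 32.60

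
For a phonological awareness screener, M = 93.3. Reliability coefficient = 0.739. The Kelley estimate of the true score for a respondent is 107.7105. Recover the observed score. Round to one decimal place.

112.8

T̂ = ρX + (1 − ρ)μ  ⇒  X = (T̂ − (1 − ρ)μ) / ρ
X = (107.7105 − 0.261 × 93.3) / 0.739 = (107.7105 − 24.3513) / 0.739 = 83.3592 / 0.739 = 112.800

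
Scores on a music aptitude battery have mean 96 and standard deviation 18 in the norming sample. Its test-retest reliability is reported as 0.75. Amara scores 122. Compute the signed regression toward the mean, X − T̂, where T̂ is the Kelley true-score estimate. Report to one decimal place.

T̂ = ρX + (1 − ρ)μ
  = 0.75 × 122 + 0.25 × 96
  = 91.50 + 24.00
  = 115.500
  ≈ 115.50
X − T̂ = 122 − 115.50 = 6.50 → 6.5

6.5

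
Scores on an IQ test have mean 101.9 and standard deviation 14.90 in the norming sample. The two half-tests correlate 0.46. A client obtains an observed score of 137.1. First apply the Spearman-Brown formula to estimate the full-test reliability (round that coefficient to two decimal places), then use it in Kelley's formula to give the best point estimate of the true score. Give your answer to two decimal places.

124.08

Spearman-Brown: ρ = 2r/(1 + r) = 2(0.46)/(1 + 0.46) = 0.920/1.46 = 0.6301 → 0.63
Weight the observed score by reliability and the mean by (1 − reliability): T̂ = 0.63·137.1 + 0.37·101.9 = 86.373 + 37.703 = 124.076.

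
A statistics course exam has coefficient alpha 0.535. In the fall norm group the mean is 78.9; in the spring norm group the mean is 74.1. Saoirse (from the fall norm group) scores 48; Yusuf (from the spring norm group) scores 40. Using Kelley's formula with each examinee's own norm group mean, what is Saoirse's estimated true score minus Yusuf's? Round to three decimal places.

6.512

T̂_Saoirse = 0.535(48) + 0.465(78.9) = 62.36850
T̂_Yusuf = 0.535(40) + 0.465(74.1) = 55.85650
Difference = 62.36850 − 55.85650 = 6.51200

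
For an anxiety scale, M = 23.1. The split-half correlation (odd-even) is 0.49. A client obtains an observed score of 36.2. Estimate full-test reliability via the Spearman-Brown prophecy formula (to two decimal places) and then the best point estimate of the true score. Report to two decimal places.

31.75

Spearman-Brown: ρ = 2r/(1 + r) = 2(0.49)/(1 + 0.49) = 0.980/1.49 = 0.6577 → 0.66
T̂ = 0.66(36.2) + 0.34(23.1) = 23.892 + 7.854 = 31.746 → 31.75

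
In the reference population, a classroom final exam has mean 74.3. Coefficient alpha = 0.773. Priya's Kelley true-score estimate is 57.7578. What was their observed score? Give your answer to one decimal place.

T̂ = ρX + (1 − ρ)μ  ⇒  X = (T̂ − (1 − ρ)μ) / ρ
X = (57.7578 − 0.227 × 74.3) / 0.773 = (57.7578 − 16.8661) / 0.773 = 40.8917 / 0.773 = 52.900

52.9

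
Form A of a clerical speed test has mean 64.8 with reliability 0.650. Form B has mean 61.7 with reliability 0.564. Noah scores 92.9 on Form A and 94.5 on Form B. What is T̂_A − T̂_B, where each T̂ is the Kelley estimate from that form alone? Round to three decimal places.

2.866

T̂_A = 0.650(92.9) + 0.350(64.8) = 83.06500
T̂_B = 0.564(94.5) + 0.436(61.7) = 80.19920
T̂_A − T̂_B = 2.86580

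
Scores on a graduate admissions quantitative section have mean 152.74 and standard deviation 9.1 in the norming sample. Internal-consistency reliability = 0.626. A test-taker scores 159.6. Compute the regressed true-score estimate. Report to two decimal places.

T̂ = ρX + (1 − ρ)μ
  = 0.626 × 159.6 + 0.374 × 152.74
  = 99.9096 + 57.12476
  = 157.034
  ≈ 157.03

157.03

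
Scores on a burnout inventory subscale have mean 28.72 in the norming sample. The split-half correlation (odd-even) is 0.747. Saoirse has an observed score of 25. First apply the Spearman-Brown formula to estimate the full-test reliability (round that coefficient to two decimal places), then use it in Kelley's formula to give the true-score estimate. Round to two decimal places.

Spearman-Brown: ρ = 2r/(1 + r) = 2(0.747)/(1 + 0.747) = 1.4940/1.747 = 0.8552 → 0.86
Kelley's formula gives T̂ = 0.86·25 + 0.14·28.72 = 21.50 + 4.0208 = 25.521.

25.52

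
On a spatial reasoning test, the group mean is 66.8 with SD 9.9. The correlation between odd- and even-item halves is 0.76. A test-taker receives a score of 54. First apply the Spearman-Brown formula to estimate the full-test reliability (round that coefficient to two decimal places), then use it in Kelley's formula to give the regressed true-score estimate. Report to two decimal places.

55.79

Spearman-Brown: ρ = 2r/(1 + r) = 2(0.76)/(1 + 0.76) = 1.520/1.76 = 0.8636 → 0.86
T̂ = ρX + (1 − ρ)μ
  = 0.86 × 54 + 0.14 × 66.8
  = 46.44 + 9.352
  = 55.792
  ≈ 55.79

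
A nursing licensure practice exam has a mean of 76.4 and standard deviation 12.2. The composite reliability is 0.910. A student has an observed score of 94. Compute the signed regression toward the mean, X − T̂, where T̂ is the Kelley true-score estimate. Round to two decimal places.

1.58

Kelley's formula gives T̂ = 0.910·94 + 0.090·76.4 = 85.540 + 6.8760 = 92.4160.
X − T̂ = 94 − 92.416 = 1.584 → 1.58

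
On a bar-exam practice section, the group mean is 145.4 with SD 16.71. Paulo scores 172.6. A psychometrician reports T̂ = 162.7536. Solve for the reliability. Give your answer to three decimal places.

T̂ = ρX + (1 − ρ)μ  ⇒  T̂ − μ = ρ(X − μ)
ρ = (T̂ − μ)/(X − μ) = (162.7536 − 145.4) / (172.6 − 145.4) = 17.3536 / 27.2 = 0.63800

0.638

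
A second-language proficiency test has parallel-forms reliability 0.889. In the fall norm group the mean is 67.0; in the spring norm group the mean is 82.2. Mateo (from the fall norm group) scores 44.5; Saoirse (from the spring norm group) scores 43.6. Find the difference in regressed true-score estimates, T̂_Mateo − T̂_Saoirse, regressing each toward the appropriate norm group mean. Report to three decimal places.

T̂_Mateo = 0.889(44.5) + 0.111(67.0) = 46.99750
T̂_Saoirse = 0.889(43.6) + 0.111(82.2) = 47.88460
Difference = 46.99750 − 47.88460 = -0.88710

-0.887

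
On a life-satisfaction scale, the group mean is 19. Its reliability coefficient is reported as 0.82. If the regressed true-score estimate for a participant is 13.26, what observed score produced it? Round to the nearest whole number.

12

T̂ = ρX + (1 − ρ)μ  ⇒  X = (T̂ − (1 − ρ)μ) / ρ
X = (13.26 − 0.18 × 19) / 0.82 = (13.26 − 3.42) / 0.82 = 9.84 / 0.82 = 12.00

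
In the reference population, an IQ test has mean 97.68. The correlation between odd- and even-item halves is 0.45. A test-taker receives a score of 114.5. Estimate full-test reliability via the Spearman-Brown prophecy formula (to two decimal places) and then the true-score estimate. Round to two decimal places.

Spearman-Brown: ρ = 2r/(1 + r) = 2(0.45)/(1 + 0.45) = 0.900/1.45 = 0.6207 → 0.62
T̂ = ρX + (1 − ρ)μ
  = 0.62 × 114.5 + 0.38 × 97.68
  = 70.990 + 37.1184
  = 108.108
  ≈ 108.11

108.11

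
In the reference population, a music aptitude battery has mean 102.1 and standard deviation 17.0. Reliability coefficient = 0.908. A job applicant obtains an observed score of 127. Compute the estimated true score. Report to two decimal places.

124.71

Regress the observed score toward the mean by the unreliability: T̂ = 0.908·127 + 0.092·102.1 = 115.316 + 9.3932 = 124.709.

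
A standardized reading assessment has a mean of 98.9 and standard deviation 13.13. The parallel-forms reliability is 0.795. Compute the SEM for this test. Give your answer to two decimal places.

SEM = SD · √(1 − ρ) = 13.13 × √0.205 = 13.13 × 0.4528 = 5.945

5.94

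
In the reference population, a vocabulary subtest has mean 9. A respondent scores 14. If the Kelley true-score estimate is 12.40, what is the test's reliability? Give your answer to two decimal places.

T̂ = ρX + (1 − ρ)μ  ⇒  T̂ − μ = ρ(X − μ)
ρ = (T̂ − μ)/(X − μ) = (12.40 − 9) / (14 − 9) = 3.40 / 5.0 = 0.6800

0.68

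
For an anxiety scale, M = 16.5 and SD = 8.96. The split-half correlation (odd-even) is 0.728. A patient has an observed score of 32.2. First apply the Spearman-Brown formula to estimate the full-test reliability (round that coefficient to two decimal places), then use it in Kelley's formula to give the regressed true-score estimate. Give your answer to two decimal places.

Spearman-Brown: ρ = 2r/(1 + r) = 2(0.728)/(1 + 0.728) = 1.4560/1.728 = 0.8426 → 0.84
T̂ = ρX + (1 − ρ)μ
  = 0.84 × 32.2 + 0.16 × 16.5
  = 27.048 + 2.640
  = 29.688
  ≈ 29.69

29.69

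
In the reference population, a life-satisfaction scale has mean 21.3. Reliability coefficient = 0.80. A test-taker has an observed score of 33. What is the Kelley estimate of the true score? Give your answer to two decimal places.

30.66

T̂ = 0.80(33) + 0.20(21.3) = 26.40 + 4.260 = 30.660 → 30.66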